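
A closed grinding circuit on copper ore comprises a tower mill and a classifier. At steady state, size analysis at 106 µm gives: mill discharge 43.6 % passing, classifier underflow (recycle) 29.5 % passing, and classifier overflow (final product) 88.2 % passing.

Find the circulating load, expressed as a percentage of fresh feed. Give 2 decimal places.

Classifier node, passing 106 µm:
r = (o − d)/(d − u)
r = (88.2 − 43.6)/(43.6 − 29.5) = 44.6/14.1 = 3.1631
CL = 100·r = 316.31 %

CL = 316.31 %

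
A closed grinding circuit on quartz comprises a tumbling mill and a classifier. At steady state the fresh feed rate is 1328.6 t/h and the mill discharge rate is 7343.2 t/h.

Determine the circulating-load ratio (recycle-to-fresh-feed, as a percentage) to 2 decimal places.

CL = 452.70 %

Steady state: M = F + R.
R = M − F = 7343.2 − 1328.6 = 6014.6 t/h
CL = 100·R/F = 100·6014.6/1328.6 = 452.70 %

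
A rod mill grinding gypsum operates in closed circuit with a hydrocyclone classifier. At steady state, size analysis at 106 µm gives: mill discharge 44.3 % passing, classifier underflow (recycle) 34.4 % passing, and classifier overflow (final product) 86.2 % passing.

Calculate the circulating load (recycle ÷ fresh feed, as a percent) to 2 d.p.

CL = 423.23 %

Mass balance on the −106 µm fraction:
(1+r)·d = r·u + o ⇒ r = (o−d)/(d−u)
r = (86.2 − 44.3)/(44.3 − 34.4) = 41.9/9.9 = 4.2323
CL = 100·r = 423.23 %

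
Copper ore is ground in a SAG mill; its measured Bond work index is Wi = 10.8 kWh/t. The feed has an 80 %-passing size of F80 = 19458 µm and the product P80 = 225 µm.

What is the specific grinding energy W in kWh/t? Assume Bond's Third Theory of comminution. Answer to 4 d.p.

W = 6.4258 kWh/t

W = 10·Wi·(P80^(-½) − F80^(-½))
1/√225 = 0.066667;  1/√19458 = 0.007169
W = 10·10.8·(0.066667 − 0.007169) = 6.4258 kWh/t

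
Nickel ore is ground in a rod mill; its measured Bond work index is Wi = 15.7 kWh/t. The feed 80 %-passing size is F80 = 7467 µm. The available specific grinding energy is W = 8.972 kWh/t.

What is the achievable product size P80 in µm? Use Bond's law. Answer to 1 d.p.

W = 10 Wi (1/√P80 − 1/√F80)  [Bond]
⇒ 1/√P80 = W/(10 Wi) + 1/√F80
  = 8.9720/(10·15.7) + 1/√7467 = 0.057146 + 0.011572 = 0.068719
P80 = (1/0.068719)² = 14.5520² = 211.76 µm

P80 = 211.8 µm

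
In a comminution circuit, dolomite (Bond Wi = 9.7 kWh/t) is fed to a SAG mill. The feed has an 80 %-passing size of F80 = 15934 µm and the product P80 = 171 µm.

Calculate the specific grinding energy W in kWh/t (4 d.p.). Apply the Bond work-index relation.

W = 6.6493 kWh/t

W = 10·Wi·[P80^(−½) − F80^(−½)]
1/√171 = 0.076472;  1/√15934 = 0.007922
W = 10·9.7·(0.076472 − 0.007922) = 6.6493 kWh/t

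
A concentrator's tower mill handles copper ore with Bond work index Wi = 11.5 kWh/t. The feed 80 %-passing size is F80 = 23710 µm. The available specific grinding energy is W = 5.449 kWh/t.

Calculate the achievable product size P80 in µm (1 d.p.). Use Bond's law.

P80 = 344.5 µm

W = 10 Wi (P80^-0.5 − F80^-0.5)
1/√P80 = 1/√F80 + W/(10·Wi)
  = 5.4490/(10·11.5) + 1/√23710 = 0.047383 + 0.006494 = 0.053877
P80 = (1/0.053877)² = 18.5608² = 344.50 µm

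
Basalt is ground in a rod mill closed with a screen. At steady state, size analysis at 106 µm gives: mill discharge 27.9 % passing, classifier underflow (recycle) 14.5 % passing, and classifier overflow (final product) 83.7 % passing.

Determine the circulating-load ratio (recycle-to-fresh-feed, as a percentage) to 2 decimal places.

CL = 416.42 %

Balance %-passing 106 µm (r = R/F):
Fd + Rd = Ru + Fo ⇒ R/F = (o−d)/(d−u)
r = (83.7 − 27.9)/(27.9 − 14.5) = 55.8/13.4 = 4.1642
CL = 100·r = 416.42 %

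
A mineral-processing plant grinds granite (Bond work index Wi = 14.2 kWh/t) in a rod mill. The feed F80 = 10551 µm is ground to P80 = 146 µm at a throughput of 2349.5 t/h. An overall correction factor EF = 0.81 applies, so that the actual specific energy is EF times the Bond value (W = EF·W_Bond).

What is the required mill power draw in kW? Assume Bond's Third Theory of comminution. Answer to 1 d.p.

W = 10 Wi (P80^-0.5 − F80^-0.5)
W = 10·14.2·(1/√146 − 1/√10551) = 10·14.2·(0.073025) = 10.3696 kWh/t
Apply correction: 10.3696 × 0.81 = 8.3994 kWh/t
Power = W × throughput = 8.3994 kWh/t × 2349.5 t/h = 19734.3 kW

P = 19734.3 kW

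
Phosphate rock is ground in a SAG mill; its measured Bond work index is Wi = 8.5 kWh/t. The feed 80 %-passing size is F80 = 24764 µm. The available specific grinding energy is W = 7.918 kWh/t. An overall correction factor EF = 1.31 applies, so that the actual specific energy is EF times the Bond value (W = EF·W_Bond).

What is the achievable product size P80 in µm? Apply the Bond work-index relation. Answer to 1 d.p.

P80 = 166.6 µm

W = 10 Wi / √P80 − 10 Wi / √F80
W_Bond = W / EF = 7.918 / 1.31 = 6.0443 kWh/t
P80^(−½) = W_Bond/(10 Wi) + F80^(−½)
  = 6.0443/(10·8.5) + 1/√24764 = 0.071109 + 0.006355 = 0.077464
P80 = (1/0.077464)² = 12.9093² = 166.65 µm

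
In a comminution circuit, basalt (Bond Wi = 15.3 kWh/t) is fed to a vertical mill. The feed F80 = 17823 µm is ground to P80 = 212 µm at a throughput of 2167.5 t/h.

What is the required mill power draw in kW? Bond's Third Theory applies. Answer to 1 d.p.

P = 20292.2 kW

W = 10 Wi (1/√P80 − 1/√F80)  [Bond]
W = 10·15.3·(1/√212 − 1/√17823) = 10·15.3·(0.061190) = 9.3620 kWh/t
Power = W × throughput = 9.3620 kWh/t × 2167.5 t/h = 20292.2 kW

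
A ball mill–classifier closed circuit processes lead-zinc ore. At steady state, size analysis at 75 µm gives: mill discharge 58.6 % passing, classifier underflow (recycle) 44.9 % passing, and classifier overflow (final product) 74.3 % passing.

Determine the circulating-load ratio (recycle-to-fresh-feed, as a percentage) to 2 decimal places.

CL = 114.60 %

Mass balance on the −75 µm fraction:
Fd + Rd = Ru + Fo ⇒ R/F = (o−d)/(d−u)
r = (74.3 − 58.6)/(58.6 − 44.9) = 15.7/13.7 = 1.1460
CL = 100·r = 114.60 %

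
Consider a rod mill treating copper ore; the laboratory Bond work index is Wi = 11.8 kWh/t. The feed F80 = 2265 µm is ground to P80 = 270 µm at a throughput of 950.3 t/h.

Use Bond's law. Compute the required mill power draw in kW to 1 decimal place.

P = 4468.2 kW

W = 10·Wi·(P80^(-½) − F80^(-½))
W = 10·11.8·(1/√270 − 1/√2265) = 10·11.8·(0.039846) = 4.7018 kWh/t
Power = W × throughput = 4.7018 kWh/t × 950.3 t/h = 4468.2 kW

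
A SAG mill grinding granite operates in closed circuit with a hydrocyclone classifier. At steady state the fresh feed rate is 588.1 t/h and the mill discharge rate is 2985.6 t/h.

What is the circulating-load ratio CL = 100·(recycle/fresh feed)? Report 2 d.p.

CL = 407.67 %

Steady state: M = F + R.
R = M − F = 2985.6 − 588.1 = 2397.5 t/h
CL = 100·R/F = 100·2397.5/588.1 = 407.67 %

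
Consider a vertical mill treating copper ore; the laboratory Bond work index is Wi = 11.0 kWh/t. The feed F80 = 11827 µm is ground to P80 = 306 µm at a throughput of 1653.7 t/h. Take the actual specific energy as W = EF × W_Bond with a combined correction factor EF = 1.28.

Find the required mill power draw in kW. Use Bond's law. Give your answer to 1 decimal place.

P = 11169.6 kW

W_Bond = 10·Wi·(1/√P₈₀ − 1/√F₈₀)
W = 10·11.0·(1/√306 − 1/√11827) = 10·11.0·(0.047971) = 5.2768 kWh/t
Apply correction: 5.2768 × 1.28 = 6.7543 kWh/t
P_mill = W·ṁ = 6.7543·1653.7 = 11169.6 kW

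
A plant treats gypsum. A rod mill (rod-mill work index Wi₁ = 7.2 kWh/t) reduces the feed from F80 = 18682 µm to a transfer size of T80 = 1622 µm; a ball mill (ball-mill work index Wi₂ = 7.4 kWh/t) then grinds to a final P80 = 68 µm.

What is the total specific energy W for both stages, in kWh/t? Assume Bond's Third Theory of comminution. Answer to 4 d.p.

W = 8.3974 kWh/t

W = 10 Wi / √P80 − 10 Wi / √F80
Stage 1 (18682→1622 µm, Wi₁=7.2): W₁ = 10·7.2·(0.024830 − 0.007316) = 1.2610 kWh/t
Stage 2 (1622→68 µm, Wi₂=7.4): W₂ = 10·7.4·(0.121268 − 0.024830) = 7.1364 kWh/t
W = W₁ + W₂ = 1.2610 + 7.1364 = 8.3974 kWh/t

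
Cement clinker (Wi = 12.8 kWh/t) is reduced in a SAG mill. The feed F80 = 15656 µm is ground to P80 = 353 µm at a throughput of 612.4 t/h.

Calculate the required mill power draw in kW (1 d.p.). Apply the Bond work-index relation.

Bond: W = 10·Wi·(1/√P80 − 1/√F80)
W = 10·12.8·(1/√353 − 1/√15656) = 10·12.8·(0.045233) = 5.7898 kWh/t
P = W·T = 5.7898·612.4 = 3545.7 kW

P = 3545.7 kW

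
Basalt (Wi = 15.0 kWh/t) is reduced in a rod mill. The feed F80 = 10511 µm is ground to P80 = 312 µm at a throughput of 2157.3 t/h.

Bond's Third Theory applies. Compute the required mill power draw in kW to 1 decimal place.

Bond: W = 10·Wi·(1/√P80 − 1/√F80)
W = 10·15.0·(1/√312 − 1/√10511) = 10·15.0·(0.046860) = 7.0290 kWh/t
P_mill = W·ṁ = 7.0290·2157.3 = 15163.6 kW

P = 15163.6 kW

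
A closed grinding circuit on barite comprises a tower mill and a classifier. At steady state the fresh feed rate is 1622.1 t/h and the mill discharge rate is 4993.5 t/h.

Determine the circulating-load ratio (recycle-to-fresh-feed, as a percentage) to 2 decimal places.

Mill node: discharge = fresh + recycle.
R = M − F = 4993.5 − 1622.1 = 3371.4 t/h
CL = 100·R/F = 100·3371.4/1622.1 = 207.84 %

CL = 207.84 %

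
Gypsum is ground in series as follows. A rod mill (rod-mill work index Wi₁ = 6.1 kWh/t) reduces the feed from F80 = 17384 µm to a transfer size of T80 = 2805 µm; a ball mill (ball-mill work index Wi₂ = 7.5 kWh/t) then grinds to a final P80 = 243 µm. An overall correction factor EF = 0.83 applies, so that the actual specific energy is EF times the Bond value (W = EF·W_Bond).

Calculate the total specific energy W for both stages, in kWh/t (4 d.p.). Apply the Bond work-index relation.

W = 3.3899 kWh/t

W = 10·Wi·[P80^(−½) − F80^(−½)]
Stage 1 (17384→2805 µm, Wi₁=6.1): W₁ = 10·6.1·(0.018881 − 0.007584) = 0.6891 kWh/t
Stage 2 (2805→243 µm, Wi₂=7.5): W₂ = 10·7.5·(0.064150 − 0.018881) = 3.3951 kWh/t
W = W₁ + W₂ = 0.6891 + 3.3951 = 4.0843 kWh/t
W_actual = 0.83 × 4.0843 = 3.3899 kWh/t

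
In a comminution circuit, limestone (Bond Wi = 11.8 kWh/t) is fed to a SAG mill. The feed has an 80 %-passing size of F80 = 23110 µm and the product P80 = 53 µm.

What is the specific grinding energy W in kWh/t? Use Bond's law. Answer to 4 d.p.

W = 15.4323 kWh/t

W = 10·Wi·(P80^(-½) − F80^(-½))
1/√53 = 0.137361;  1/√23110 = 0.006578
W = 10·11.8·(0.137361 − 0.006578) = 15.4323 kWh/t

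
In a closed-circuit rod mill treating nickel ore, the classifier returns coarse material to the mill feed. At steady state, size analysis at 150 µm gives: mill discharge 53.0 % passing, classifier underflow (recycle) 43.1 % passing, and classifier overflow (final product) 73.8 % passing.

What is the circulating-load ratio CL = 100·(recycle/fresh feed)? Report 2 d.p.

CL = 210.10 %

Let r = R/F. Size balance at 150 µm:
(1+r)·d = r·u + o ⇒ r = (o−d)/(d−u)
r = (73.8 − 53.0)/(53.0 − 43.1) = 20.8/9.9 = 2.1010
CL = 100·r = 210.10 %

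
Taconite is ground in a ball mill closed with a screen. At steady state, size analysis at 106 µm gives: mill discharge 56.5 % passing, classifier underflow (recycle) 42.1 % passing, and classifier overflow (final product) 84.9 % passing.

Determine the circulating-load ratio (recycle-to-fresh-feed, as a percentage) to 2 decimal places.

CL = 197.22 %

Mass balance on the −106 µm fraction:
Fd + Rd = Ru + Fo ⇒ R/F = (o−d)/(d−u)
r = (84.9 − 56.5)/(56.5 − 42.1) = 28.4/14.4 = 1.9722
CL = 100·r = 197.22 %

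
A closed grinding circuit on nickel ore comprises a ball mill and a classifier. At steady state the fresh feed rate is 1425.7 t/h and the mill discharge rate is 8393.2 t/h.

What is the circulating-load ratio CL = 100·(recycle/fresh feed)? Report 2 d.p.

Discharge = new feed + return, hence
R = M − F = 8393.2 − 1425.7 = 6967.5 t/h
CL = 100·R/F = 100·6967.5/1425.7 = 488.71 %

CL = 488.71 %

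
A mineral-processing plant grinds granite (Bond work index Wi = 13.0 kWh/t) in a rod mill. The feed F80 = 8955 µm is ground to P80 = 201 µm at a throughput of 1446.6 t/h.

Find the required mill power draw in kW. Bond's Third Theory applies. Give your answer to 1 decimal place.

W = 10 Wi / √P80 − 10 Wi / √F80
W = 10·13.0·(1/√201 − 1/√8955) = 10·13.0·(0.059967) = 7.7957 kWh/t
P = W·T = 7.7957·1446.6 = 11277.3 kW

P = 11277.3 kW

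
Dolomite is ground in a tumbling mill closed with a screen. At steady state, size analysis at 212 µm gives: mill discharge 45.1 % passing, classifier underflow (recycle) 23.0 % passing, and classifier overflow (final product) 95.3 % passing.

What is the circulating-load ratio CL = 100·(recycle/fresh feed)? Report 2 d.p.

Let r = R/F. Size balance at 212 µm:
r = (o − d)/(d − u)
r = (95.3 − 45.1)/(45.1 − 23.0) = 50.2/22.1 = 2.2715
CL = 100·r = 227.15 %

CL = 227.15 %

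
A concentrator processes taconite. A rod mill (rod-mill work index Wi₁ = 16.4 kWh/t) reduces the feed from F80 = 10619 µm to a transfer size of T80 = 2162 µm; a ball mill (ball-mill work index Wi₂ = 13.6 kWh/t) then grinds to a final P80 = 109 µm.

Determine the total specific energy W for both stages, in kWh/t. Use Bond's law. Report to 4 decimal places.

W = 12.0371 kWh/t

W = 10 Wi (P80^-0.5 − F80^-0.5)
Stage 1 (10619→2162 µm, Wi₁=16.4): W₁ = 10·16.4·(0.021507 − 0.009704) = 1.9356 kWh/t
Stage 2 (2162→109 µm, Wi₂=13.6): W₂ = 10·13.6·(0.095783 − 0.021507) = 10.1015 kWh/t
W = W₁ + W₂ = 1.9356 + 10.1015 = 12.0371 kWh/t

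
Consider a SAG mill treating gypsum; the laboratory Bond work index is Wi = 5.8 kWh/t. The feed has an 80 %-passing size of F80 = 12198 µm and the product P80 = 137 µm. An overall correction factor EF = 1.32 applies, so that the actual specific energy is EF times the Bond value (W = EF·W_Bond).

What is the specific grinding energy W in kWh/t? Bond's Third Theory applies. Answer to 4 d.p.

W_Bond = 10·Wi·(1/√P₈₀ − 1/√F₈₀)
1/√137 = 0.085436;  1/√12198 = 0.009054
W = 10·5.8·(0.085436 − 0.009054) = 4.4301 kWh/t
With EF = 1.32: W = 4.4301·1.32 = 5.8478 kWh/t

W = 5.8478 kWh/t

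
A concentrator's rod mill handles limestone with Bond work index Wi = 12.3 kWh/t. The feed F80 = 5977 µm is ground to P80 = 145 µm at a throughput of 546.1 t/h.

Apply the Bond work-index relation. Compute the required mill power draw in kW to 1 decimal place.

W = 10 Wi (P80^-0.5 − F80^-0.5)
W = 10·12.3·(1/√145 − 1/√5977) = 10·12.3·(0.070111) = 8.6236 kWh/t
Mill draw = 8.6236 × 546.1 = 4709.4 kW

P = 4709.4 kW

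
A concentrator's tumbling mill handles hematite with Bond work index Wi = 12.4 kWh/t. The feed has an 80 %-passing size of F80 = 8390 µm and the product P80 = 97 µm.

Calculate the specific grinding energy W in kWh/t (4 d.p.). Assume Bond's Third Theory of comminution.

W = 11.2365 kWh/t

W = 10 Wi / √P80 − 10 Wi / √F80
1/√97 = 0.101535;  1/√8390 = 0.010917
W = 10·12.4·(0.101535 − 0.010917) = 11.2365 kWh/t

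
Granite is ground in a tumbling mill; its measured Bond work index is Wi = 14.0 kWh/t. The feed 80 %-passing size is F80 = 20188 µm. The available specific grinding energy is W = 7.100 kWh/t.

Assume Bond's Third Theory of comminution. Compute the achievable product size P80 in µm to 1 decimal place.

P80 = 299.8 µm

W = 10 Wi (P80^-0.5 − F80^-0.5)
P80^(−½) = W/(10 Wi) + F80^(−½)
  = 7.1000/(10·14.0) + 1/√20188 = 0.050714 + 0.007038 = 0.057752
P80 = (1/0.057752)² = 17.3153² = 299.82 µm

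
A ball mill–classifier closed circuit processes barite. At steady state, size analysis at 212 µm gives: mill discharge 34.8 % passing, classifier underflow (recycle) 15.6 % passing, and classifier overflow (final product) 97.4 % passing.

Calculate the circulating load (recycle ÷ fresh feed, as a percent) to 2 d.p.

Two-product formula at 212 µm:
r = (o − d)/(d − u)
r = (97.4 − 34.8)/(34.8 − 15.6) = 62.6/19.2 = 3.2604
CL = 100·r = 326.04 %

CL = 326.04 %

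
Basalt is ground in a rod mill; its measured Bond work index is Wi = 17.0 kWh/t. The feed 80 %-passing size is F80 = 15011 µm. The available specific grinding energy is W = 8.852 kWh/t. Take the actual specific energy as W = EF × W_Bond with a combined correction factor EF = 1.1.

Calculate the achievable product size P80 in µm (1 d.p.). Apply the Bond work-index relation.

W = 10 Wi (1/√P80 − 1/√F80)  [Bond]
W_Bond = W / EF = 8.852 / 1.1 = 8.0473 kWh/t
⇒ 1/√P80 = W_Bond/(10·Wi) + 1/√F80
  = 8.0473/(10·17.0) + 1/√15011 = 0.047337 + 0.008162 = 0.055499
P80 = (1/0.055499)² = 18.0184² = 324.66 µm

P80 = 324.7 µm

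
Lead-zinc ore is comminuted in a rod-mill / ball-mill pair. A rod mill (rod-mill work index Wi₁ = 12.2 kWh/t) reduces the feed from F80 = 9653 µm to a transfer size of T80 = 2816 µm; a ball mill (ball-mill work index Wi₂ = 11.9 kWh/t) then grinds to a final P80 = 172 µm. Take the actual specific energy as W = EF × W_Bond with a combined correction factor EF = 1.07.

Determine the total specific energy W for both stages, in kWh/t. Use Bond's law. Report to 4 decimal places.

W = 8.4407 kWh/t

W = 10·Wi·(P80^(-½) − F80^(-½))
Stage 1 (9653→2816 µm, Wi₁=12.2): W₁ = 10·12.2·(0.018844 − 0.010178) = 1.0573 kWh/t
Stage 2 (2816→172 µm, Wi₂=11.9): W₂ = 10·11.9·(0.076249 − 0.018844) = 6.8312 kWh/t
W = W₁ + W₂ = 1.0573 + 6.8312 = 7.8885 kWh/t
With EF = 1.07: W = 7.8885·1.07 = 8.4407 kWh/t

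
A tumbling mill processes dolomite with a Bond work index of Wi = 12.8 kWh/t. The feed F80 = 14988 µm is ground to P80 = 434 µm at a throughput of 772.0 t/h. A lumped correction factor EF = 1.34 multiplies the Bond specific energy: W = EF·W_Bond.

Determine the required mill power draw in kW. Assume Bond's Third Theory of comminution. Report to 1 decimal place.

W_Bond = 10·Wi·(1/√P₈₀ − 1/√F₈₀)
W = 10·12.8·(1/√434 − 1/√14988) = 10·12.8·(0.039833) = 5.0987 kWh/t
Corrected W = EF·W_Bond = 1.34·5.0987 = 6.8322 kWh/t
Mill draw = 6.8322 × 772.0 = 5274.5 kW

P = 5274.5 kW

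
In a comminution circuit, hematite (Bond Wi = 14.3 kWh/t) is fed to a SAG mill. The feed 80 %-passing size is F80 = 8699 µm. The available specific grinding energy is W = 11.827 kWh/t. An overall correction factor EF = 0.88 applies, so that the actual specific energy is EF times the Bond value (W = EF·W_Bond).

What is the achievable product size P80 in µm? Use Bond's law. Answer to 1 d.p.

Bond: W = 10·Wi·(1/√P80 − 1/√F80)
W_Bond = W / EF = 11.827 / 0.88 = 13.4398 kWh/t
P80^-0.5 = F80^-0.5 + W_Bond/(10 Wi)
  = 13.4398/(10·14.3) + 1/√8699 = 0.093984 + 0.010722 = 0.104706
P80 = (1/0.104706)² = 9.5505² = 91.21 µm

P80 = 91.2 µm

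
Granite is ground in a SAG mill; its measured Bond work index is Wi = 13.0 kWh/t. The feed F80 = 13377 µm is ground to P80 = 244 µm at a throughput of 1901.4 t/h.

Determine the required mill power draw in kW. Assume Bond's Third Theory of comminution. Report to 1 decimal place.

P = 13687.0 kW

W = 10·Wi·(P80^(-½) − F80^(-½))
W = 10·13.0·(1/√244 − 1/√13377) = 10·13.0·(0.055372) = 7.1984 kWh/t
P_mill = W·ṁ = 7.1984·1901.4 = 13687.0 kW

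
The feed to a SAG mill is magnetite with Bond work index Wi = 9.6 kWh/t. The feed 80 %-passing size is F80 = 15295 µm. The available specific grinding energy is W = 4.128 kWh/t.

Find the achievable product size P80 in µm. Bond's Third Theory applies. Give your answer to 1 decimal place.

P80 = 383.2 µm

W = 10 Wi / √P80 − 10 Wi / √F80
1/√P80 = 1/√F80 + W/(10·Wi)
  = 4.1280/(10·9.6) + 1/√15295 = 0.043000 + 0.008086 = 0.051086
P80 = (1/0.051086)² = 19.5749² = 383.18 µm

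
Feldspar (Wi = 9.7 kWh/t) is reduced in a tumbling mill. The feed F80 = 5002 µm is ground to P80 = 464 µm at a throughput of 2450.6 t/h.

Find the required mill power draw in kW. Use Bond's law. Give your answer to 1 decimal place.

Bond: W = 10·Wi·(1/√P80 − 1/√F80)
W = 10·9.7·(1/√464 − 1/√5002) = 10·9.7·(0.032285) = 3.1316 kWh/t
Power = W × throughput = 3.1316 kWh/t × 2450.6 t/h = 7674.3 kW

P = 7674.3 kW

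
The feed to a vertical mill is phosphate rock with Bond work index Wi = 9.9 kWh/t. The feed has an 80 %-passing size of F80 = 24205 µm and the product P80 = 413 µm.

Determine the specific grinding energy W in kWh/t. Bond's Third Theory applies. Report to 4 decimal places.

W = 4.2351 kWh/t

W = 10 Wi (1/√P80 − 1/√F80)  [Bond]
1/√413 = 0.049207;  1/√24205 = 0.006428
W = 10·9.9·(0.049207 − 0.006428) = 4.2351 kWh/t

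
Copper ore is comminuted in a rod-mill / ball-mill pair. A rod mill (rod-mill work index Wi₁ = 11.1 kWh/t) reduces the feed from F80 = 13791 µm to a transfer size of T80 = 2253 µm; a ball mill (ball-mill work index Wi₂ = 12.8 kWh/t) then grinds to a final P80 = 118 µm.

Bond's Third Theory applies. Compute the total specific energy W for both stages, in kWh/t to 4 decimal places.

W = 10 Wi (1/√P80 − 1/√F80)  [Bond]
Stage 1 (13791→2253 µm, Wi₁=11.1): W₁ = 10·11.1·(0.021068 − 0.008515) = 1.3933 kWh/t
Stage 2 (2253→118 µm, Wi₂=12.8): W₂ = 10·12.8·(0.092057 − 0.021068) = 9.0867 kWh/t
W = W₁ + W₂ = 1.3933 + 9.0867 = 10.4800 kWh/t

W = 10.4800 kWh/t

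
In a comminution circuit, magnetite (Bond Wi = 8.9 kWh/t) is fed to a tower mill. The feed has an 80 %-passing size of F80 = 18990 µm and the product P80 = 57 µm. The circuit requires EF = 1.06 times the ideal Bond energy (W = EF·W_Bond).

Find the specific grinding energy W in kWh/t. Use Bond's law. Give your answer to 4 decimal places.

W = 10 Wi / √P80 − 10 Wi / √F80
1/√57 = 0.132453;  1/√18990 = 0.007257
W = 10·8.9·(0.132453 − 0.007257) = 11.1425 kWh/t
W_actual = 1.06 × 11.1425 = 11.8110 kWh/t

W = 11.8110 kWh/t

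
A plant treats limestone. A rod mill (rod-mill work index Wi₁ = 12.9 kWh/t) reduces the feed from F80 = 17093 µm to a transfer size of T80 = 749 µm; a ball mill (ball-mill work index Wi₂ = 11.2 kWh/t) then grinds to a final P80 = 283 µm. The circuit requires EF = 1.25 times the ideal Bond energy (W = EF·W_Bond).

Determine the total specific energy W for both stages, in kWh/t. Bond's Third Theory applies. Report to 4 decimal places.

W = 7.8652 kWh/t

W = 10 Wi (P80^-0.5 − F80^-0.5)
Stage 1 (17093→749 µm, Wi₁=12.9): W₁ = 10·12.9·(0.036539 − 0.007649) = 3.7269 kWh/t
Stage 2 (749→283 µm, Wi₂=11.2): W₂ = 10·11.2·(0.059444 − 0.036539) = 2.5653 kWh/t
W = W₁ + W₂ = 3.7269 + 2.5653 = 6.2922 kWh/t
Corrected W = EF·W_Bond = 1.25·6.2922 = 7.8652 kWh/t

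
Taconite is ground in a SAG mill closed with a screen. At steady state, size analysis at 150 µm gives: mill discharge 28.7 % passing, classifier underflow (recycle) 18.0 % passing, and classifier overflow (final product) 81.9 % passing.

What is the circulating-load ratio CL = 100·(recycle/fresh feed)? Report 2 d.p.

Two-product formula at 150 µm:
(1+r)d = ru + o → r = (o−d)/(d−u)
r = (81.9 − 28.7)/(28.7 − 18.0) = 53.2/10.7 = 4.9720
CL = 100·r = 497.20 %

CL = 497.20 %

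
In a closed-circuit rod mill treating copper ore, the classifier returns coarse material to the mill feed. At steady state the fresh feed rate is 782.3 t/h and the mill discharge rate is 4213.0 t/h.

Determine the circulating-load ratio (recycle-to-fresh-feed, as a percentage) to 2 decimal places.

M = F + R at steady state, so:
R = M − F = 4213.0 − 782.3 = 3430.7 t/h
CL = 100·R/F = 100·3430.7/782.3 = 438.54 %

CL = 438.54 %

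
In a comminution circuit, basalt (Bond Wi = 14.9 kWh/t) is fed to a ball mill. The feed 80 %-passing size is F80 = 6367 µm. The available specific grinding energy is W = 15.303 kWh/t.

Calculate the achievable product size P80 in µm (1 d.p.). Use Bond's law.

W = 10·Wi·(P80^(-½) − F80^(-½))
⇒ 1/√P80 = W/(10 Wi) + 1/√F80
  = 15.3030/(10·14.9) + 1/√6367 = 0.102705 + 0.012532 = 0.115237
P80 = (1/0.115237)² = 8.6778² = 75.30 µm

P80 = 75.3 µm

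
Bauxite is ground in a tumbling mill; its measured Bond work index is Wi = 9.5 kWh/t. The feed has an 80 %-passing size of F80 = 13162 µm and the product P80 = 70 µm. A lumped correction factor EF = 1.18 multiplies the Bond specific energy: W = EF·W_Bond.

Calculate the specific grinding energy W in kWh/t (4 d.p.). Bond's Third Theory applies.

W = 10·Wi·(P80^(-½) − F80^(-½))
1/√70 = 0.119523;  1/√13162 = 0.008716
W = 10·9.5·(0.119523 − 0.008716) = 10.5266 kWh/t
Apply correction: 10.5266 × 1.18 = 12.4214 kWh/t

W = 12.4214 kWh/t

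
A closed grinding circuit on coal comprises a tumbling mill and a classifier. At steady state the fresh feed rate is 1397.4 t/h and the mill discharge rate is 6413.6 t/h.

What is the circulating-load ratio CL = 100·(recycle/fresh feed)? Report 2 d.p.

M = F + R at steady state, so:
R = M − F = 6413.6 − 1397.4 = 5016.2 t/h
CL = 100·R/F = 100·5016.2/1397.4 = 358.97 %

CL = 358.97 %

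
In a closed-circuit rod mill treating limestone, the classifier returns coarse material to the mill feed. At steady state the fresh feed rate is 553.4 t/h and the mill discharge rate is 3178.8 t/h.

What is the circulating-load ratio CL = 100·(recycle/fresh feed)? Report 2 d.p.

Mill node: discharge = fresh + recycle.
R = M − F = 3178.8 − 553.4 = 2625.4 t/h
CL = 100·R/F = 100·2625.4/553.4 = 474.41 %

CL = 474.41 %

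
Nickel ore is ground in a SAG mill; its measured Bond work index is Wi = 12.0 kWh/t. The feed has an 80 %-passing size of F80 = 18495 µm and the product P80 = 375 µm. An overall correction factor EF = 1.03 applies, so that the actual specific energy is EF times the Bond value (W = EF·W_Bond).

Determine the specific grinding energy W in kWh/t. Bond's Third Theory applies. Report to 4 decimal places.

W = 10 Wi / √P80 − 10 Wi / √F80
1/√375 = 0.051640;  1/√18495 = 0.007353
W = 10·12.0·(0.051640 − 0.007353) = 5.3144 kWh/t
With EF = 1.03: W = 5.3144·1.03 = 5.4738 kWh/t

W = 5.4738 kWh/t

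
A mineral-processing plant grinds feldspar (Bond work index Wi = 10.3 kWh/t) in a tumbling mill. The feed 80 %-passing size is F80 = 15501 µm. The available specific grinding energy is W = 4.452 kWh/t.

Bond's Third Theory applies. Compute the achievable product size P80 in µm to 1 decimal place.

Bond:  W = 10 Wi (1/√P − 1/√F)
⇒ 1/√P80 = W/(10·Wi) + 1/√F80
  = 4.4520/(10·10.3) + 1/√15501 = 0.043223 + 0.008032 = 0.051255
P80 = (1/0.051255)² = 19.5102² = 380.65 µm

P80 = 380.6 µm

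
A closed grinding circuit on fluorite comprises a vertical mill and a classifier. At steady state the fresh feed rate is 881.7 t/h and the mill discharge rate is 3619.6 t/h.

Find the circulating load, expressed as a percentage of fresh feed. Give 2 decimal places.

Discharge = new feed + return, hence
R = M − F = 3619.6 − 881.7 = 2737.9 t/h
CL = 100·R/F = 100·2737.9/881.7 = 310.53 %

CL = 310.53 %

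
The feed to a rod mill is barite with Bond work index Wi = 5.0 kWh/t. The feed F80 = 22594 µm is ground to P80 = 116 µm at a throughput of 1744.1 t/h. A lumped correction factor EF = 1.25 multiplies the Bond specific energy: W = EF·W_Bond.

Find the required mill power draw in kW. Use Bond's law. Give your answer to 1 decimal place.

P = 9395.8 kW

Bond: W = 10·Wi·(1/√P80 − 1/√F80)
W = 10·5.0·(1/√116 − 1/√22594) = 10·5.0·(0.086195) = 4.3097 kWh/t
W_actual = 1.25 × 4.3097 = 5.3872 kWh/t
P_mill = W·ṁ = 5.3872·1744.1 = 9395.8 kW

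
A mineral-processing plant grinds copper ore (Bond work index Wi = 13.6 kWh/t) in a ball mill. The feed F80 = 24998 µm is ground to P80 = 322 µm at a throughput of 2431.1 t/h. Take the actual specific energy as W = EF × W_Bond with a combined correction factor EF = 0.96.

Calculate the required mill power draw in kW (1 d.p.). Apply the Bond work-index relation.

P = 15680.7 kW

W = 10 Wi (1/√P80 − 1/√F80)  [Bond]
W = 10·13.6·(1/√322 − 1/√24998) = 10·13.6·(0.049403) = 6.7188 kWh/t
W_actual = 0.96 × 6.7188 = 6.4501 kWh/t
P_mill = W·ṁ = 6.4501·2431.1 = 15680.7 kW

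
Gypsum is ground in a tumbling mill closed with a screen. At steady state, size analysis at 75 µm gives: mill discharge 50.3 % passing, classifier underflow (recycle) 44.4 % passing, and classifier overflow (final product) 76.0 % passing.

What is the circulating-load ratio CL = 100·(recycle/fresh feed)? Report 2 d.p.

Two-product formula at 75 µm:
(1+r)d = ru + o → r = (o−d)/(d−u)
r = (76.0 − 50.3)/(50.3 − 44.4) = 25.7/5.9 = 4.3559
CL = 100·r = 435.59 %

CL = 435.59 %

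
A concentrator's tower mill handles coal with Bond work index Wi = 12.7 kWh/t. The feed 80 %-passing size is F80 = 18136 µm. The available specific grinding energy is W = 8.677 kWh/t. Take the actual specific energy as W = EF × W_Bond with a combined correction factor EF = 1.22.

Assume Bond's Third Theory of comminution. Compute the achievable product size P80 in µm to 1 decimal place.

P80 = 248.6 µm

W = 10·Wi·(P80^(-½) − F80^(-½))
W_Bond = W / EF = 8.677 / 1.22 = 7.1123 kWh/t
P80^(−½) = W_Bond/(10 Wi) + F80^(−½)
  = 7.1123/(10·12.7) + 1/√18136 = 0.056002 + 0.007426 = 0.063428
P80 = (1/0.063428)² = 15.7659² = 248.56 µm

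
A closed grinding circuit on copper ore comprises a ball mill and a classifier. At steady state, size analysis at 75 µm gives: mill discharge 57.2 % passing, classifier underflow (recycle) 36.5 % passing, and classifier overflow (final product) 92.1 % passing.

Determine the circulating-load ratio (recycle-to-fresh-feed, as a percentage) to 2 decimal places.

Balance %-passing 75 µm (r = R/F):
d + r·d = r·u + o → r(d−u) = o−d
r = (92.1 − 57.2)/(57.2 − 36.5) = 34.9/20.7 = 1.6860
CL = 100·r = 168.60 %

CL = 168.60 %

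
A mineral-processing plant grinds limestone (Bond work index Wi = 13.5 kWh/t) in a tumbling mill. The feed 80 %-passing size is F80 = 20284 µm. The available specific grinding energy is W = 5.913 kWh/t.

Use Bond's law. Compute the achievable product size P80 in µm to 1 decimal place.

P80 = 387.2 µm

W = 10 Wi / √P80 − 10 Wi / √F80
1/√P80 = 1/√F80 + W/(10·Wi)
  = 5.9130/(10·13.5) + 1/√20284 = 0.043800 + 0.007021 = 0.050821
P80 = (1/0.050821)² = 19.6768² = 387.17 µm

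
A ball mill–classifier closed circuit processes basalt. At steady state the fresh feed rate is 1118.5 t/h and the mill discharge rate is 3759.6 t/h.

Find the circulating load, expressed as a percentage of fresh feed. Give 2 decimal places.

CL = 236.13 %

M = F + R at steady state, so:
R = M − F = 3759.6 − 1118.5 = 2641.1 t/h
CL = 100·R/F = 100·2641.1/1118.5 = 236.13 %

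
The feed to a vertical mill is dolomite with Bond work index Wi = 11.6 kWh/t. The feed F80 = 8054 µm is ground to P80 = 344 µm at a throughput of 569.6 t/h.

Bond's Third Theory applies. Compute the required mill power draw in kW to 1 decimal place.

W = 10 Wi (1/√P80 − 1/√F80)  [Bond]
W = 10·11.6·(1/√344 − 1/√8054) = 10·11.6·(0.042774) = 4.9617 kWh/t
P_mill = W·ṁ = 4.9617·569.6 = 2826.2 kW

P = 2826.2 kW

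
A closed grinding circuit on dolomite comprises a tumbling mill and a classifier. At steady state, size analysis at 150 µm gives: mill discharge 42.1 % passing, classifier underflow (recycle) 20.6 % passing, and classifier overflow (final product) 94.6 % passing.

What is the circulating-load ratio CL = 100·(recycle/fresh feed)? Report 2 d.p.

CL = 244.19 %

Two-product formula at 150 µm:
Fd + Rd = Ru + Fo ⇒ R/F = (o−d)/(d−u)
r = (94.6 − 42.1)/(42.1 − 20.6) = 52.5/21.5 = 2.4419
CL = 100·r = 244.19 %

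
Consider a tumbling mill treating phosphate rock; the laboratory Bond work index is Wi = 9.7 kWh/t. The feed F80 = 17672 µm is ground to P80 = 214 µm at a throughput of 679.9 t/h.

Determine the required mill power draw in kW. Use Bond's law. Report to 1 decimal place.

P = 4012.2 kW

W = 10·Wi·[P80^(−½) − F80^(−½)]
W = 10·9.7·(1/√214 − 1/√17672) = 10·9.7·(0.060836) = 5.9011 kWh/t
P = W·T = 5.9011·679.9 = 4012.2 kW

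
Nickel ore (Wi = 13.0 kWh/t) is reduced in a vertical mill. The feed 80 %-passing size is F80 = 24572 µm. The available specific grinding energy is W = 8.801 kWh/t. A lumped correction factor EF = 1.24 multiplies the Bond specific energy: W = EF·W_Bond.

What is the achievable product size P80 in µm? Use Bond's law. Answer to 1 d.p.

W = 10 Wi (1/√P80 − 1/√F80)  [Bond]
W_Bond = W / EF = 8.801 / 1.24 = 7.0976 kWh/t
1/√P80 = 1/√F80 + W_Bond/(10·Wi)
  = 7.0976/(10·13.0) + 1/√24572 = 0.054597 + 0.006379 = 0.060976
P80 = (1/0.060976)² = 16.3998² = 268.96 µm

P80 = 269.0 µm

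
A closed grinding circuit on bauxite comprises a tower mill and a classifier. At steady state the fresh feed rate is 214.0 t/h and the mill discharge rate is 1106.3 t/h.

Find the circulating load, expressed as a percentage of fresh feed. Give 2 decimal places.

Discharge = new feed + return, hence
R = M − F = 1106.3 − 214.0 = 892.3 t/h
CL = 100·R/F = 100·892.3/214.0 = 416.96 %

CL = 416.96 %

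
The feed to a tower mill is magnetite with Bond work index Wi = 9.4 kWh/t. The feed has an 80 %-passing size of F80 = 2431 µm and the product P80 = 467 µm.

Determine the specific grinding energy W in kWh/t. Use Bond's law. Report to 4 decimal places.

Bond:  W = 10 Wi (1/√P − 1/√F)
1/√467 = 0.046274;  1/√2431 = 0.020282
W = 10·9.4·(0.046274 − 0.020282) = 2.4433 kWh/t

W = 2.4433 kWh/t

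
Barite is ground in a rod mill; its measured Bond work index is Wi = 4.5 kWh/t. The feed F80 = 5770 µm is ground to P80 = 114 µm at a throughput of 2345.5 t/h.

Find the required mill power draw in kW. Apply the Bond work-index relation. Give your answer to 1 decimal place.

P = 8495.9 kW

Bond:  W = 10 Wi (1/√P − 1/√F)
W = 10·4.5·(1/√114 − 1/√5770) = 10·4.5·(0.080494) = 3.6222 kWh/t
Mill draw = 3.6222 × 2345.5 = 8495.9 kW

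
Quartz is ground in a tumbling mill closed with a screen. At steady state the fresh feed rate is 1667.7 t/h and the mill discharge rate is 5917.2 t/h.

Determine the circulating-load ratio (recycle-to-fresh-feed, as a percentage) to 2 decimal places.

CL = 254.81 %

M = F + R at steady state, so:
R = M − F = 5917.2 − 1667.7 = 4249.5 t/h
CL = 100·R/F = 100·4249.5/1667.7 = 254.81 %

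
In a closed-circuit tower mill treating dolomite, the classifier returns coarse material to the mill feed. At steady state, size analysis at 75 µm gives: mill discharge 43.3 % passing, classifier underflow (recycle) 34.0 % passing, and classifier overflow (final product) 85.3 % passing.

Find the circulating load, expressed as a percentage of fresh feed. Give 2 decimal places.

CL = 451.61 %

Classifier node, passing 75 µm:
(1+r)·d = r·u + o ⇒ r = (o−d)/(d−u)
r = (85.3 − 43.3)/(43.3 − 34.0) = 42.0/9.3 = 4.5161
CL = 100·r = 451.61 %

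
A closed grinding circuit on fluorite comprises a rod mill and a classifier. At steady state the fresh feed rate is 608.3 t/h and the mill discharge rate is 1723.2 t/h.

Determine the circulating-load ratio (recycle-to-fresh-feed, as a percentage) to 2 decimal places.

Mill node: discharge = fresh + recycle.
R = M − F = 1723.2 − 608.3 = 1114.9 t/h
CL = 100·R/F = 100·1114.9/608.3 = 183.28 %

CL = 183.28 %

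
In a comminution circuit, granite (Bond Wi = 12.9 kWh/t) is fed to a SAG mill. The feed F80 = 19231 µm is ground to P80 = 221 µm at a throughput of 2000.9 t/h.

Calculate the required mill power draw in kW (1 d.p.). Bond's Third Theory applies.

P = 15501.5 kW

W = 10 Wi (1/√P80 − 1/√F80)  [Bond]
W = 10·12.9·(1/√221 − 1/√19231) = 10·12.9·(0.060056) = 7.7473 kWh/t
Power = W × throughput = 7.7473 kWh/t × 2000.9 t/h = 15501.5 kW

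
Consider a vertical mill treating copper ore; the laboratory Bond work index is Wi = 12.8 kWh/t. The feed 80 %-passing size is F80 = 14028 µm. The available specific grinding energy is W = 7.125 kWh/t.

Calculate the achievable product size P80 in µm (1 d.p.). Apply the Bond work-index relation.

P80 = 243.3 µm

W = 10·Wi·[P80^(−½) − F80^(−½)]
⇒ 1/√P80 = W/(10 Wi) + 1/√F80
  = 7.1250/(10·12.8) + 1/√14028 = 0.055664 + 0.008443 = 0.064107
P80 = (1/0.064107)² = 15.5989² = 243.33 µm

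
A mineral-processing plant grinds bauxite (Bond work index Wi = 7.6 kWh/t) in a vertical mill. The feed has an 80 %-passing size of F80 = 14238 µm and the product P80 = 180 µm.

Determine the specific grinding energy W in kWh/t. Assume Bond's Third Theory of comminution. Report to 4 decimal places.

Bond:  W = 10 Wi (1/√P − 1/√F)
1/√180 = 0.074536;  1/√14238 = 0.008381
W = 10·7.6·(0.074536 − 0.008381) = 5.0278 kWh/t

W = 5.0278 kWh/t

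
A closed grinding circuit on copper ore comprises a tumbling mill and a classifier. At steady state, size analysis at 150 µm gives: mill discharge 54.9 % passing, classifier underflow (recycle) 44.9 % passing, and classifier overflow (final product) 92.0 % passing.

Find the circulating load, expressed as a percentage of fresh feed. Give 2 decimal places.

Let r = R/F. Size balance at 150 µm:
(1+r)d = ru + o → r = (o−d)/(d−u)
r = (92.0 − 54.9)/(54.9 − 44.9) = 37.1/10.0 = 3.7100
CL = 100·r = 371.00 %

CL = 371.00 %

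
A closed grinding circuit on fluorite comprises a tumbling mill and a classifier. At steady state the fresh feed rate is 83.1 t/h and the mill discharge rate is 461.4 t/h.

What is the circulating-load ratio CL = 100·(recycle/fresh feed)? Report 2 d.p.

M = F + R at steady state, so:
R = M − F = 461.4 − 83.1 = 378.3 t/h
CL = 100·R/F = 100·378.3/83.1 = 455.23 %

CL = 455.23 %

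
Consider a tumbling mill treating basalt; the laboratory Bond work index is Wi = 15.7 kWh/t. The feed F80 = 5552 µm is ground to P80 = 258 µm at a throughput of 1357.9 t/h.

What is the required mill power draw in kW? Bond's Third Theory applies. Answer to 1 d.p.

W = 10·Wi·(P80^(-½) − F80^(-½))
W = 10·15.7·(1/√258 − 1/√5552) = 10·15.7·(0.048837) = 7.6673 kWh/t
Power = W × throughput = 7.6673 kWh/t × 1357.9 t/h = 10411.5 kW

P = 10411.5 kW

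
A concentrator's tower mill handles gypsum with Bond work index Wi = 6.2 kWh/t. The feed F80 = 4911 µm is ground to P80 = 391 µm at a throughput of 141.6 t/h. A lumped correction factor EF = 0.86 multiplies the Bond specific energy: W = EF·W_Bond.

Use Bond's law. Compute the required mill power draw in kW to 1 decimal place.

W = 10·Wi·[P80^(−½) − F80^(−½)]
W = 10·6.2·(1/√391 − 1/√4911) = 10·6.2·(0.036302) = 2.2508 kWh/t
Apply correction: 2.2508 × 0.86 = 1.9356 kWh/t
P = W·T = 1.9356·141.6 = 274.1 kW

P = 274.1 kW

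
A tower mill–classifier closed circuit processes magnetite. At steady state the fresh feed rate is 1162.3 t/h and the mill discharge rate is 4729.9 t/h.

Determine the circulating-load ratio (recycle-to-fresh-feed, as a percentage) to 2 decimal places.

CL = 306.94 %

Discharge = new feed + return, hence
R = M − F = 4729.9 − 1162.3 = 3567.6 t/h
CL = 100·R/F = 100·3567.6/1162.3 = 306.94 %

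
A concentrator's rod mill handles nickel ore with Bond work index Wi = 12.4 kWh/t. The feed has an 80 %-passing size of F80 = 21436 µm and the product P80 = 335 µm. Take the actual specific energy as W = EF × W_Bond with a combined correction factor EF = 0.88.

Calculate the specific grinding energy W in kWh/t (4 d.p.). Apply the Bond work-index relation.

W = 5.2166 kWh/t

Bond:  W = 10 Wi (1/√P − 1/√F)
1/√335 = 0.054636;  1/√21436 = 0.006830
W = 10·12.4·(0.054636 − 0.006830) = 5.9279 kWh/t
Corrected W = EF·W_Bond = 0.88·5.9279 = 5.2166 kWh/t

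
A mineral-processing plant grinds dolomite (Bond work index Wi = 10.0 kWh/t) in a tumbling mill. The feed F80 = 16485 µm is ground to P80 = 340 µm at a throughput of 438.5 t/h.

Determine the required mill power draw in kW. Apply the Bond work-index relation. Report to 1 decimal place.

P = 2036.6 kW

W = 10 Wi / √P80 − 10 Wi / √F80
W = 10·10.0·(1/√340 − 1/√16485) = 10·10.0·(0.046444) = 4.6444 kWh/t
P = W·T = 4.6444·438.5 = 2036.6 kW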